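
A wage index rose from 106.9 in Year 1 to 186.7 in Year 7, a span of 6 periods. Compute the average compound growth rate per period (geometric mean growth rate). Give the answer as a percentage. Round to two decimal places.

9.74%

Growth factor = (186.7/106.9)^(1/6) = (1.746492)^(1/6) = 1.097390
Growth rate = 1.097390 − 1 = 0.097390 = 9.7390%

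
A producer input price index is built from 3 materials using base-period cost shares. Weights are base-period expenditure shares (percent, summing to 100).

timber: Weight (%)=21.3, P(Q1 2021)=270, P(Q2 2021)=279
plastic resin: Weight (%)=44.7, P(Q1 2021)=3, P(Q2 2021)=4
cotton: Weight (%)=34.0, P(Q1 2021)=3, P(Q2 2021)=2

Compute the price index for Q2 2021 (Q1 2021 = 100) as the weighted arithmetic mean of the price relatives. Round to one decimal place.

104.3

timber: 21.3 × (279/270) = 21.3 × 1.033333 = 22.0100
plastic resin: 44.7 × (4/3) = 44.7 × 1.333333 = 59.6000
cotton: 34.0 × (2/3) = 34.0 × 0.666667 = 22.6667
Index = Σ wᵢ·(p₁ᵢ/p₀ᵢ) = 22.0100 + 59.6000 + 22.6667 = 104.2767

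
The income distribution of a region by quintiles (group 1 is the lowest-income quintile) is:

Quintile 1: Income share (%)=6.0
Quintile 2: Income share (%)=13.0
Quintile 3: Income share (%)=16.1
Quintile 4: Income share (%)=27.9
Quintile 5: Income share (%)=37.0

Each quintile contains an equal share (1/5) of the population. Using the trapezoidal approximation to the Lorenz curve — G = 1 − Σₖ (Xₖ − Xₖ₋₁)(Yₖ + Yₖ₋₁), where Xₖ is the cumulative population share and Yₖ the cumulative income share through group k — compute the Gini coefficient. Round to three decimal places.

Cumulative income shares Yₖ: 0.0600, 0.1900, 0.3510, 0.6300, 1.0000
Σ (Xₖ−Xₖ₋₁)(Yₖ+Yₖ₋₁) = (1/5)(0.0600+0.0000) + (1/5)(0.1900+0.0600) + (1/5)(0.3510+0.1900) + (1/5)(0.6300+0.3510) + (1/5)(1.0000+0.6300)
  = 0.0120 + 0.0500 + 0.1082 + 0.1962 + 0.3260 = 0.6924
G = 1 − 0.6924 = 0.3076

0.308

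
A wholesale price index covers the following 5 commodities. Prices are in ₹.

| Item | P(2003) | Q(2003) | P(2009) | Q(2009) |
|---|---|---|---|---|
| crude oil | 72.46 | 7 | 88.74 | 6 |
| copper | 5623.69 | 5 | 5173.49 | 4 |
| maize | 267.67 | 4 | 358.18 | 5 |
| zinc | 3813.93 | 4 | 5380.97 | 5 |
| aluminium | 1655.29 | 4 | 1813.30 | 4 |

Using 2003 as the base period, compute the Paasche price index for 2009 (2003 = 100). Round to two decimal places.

Paasche price index uses current-period quantities as weights.
ΣP(2009)·Q(2009) = 88.74×6 + 5173.49×4 + 358.18×5 + 5380.97×5 + 1813.30×4 = 532.44 + 20693.96 + 1790.9 + 26904.85 + 7253.2 = 57175.35
ΣP(2003)·Q(2009) = 72.46×6 + 5623.69×4 + 267.67×5 + 3813.93×5 + 1655.29×4 = 434.76 + 22494.76 + 1338.35 + 19069.65 + 6621.16 = 49958.68
Index = 57175.35 / 49958.68 × 100 = 114.4453

114.45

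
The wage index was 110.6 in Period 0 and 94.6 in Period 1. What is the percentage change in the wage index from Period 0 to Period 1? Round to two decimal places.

Change = (94.6 − 110.6) / 110.6 × 100
       = -16.0 / 110.6 × 100 = -14.4665%

-14.47%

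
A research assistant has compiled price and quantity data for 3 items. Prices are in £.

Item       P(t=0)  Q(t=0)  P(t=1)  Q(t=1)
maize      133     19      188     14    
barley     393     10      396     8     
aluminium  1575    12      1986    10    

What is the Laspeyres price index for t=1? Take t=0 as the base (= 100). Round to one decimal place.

Laspeyres price index uses base-period quantities as weights.
ΣP(t=1)·Q(t=0) = 188×19 + 396×10 + 1986×12 = 3572 + 3960 + 23832 = 31364
ΣP(t=0)·Q(t=0) = 133×19 + 393×10 + 1575×12 = 2527 + 3930 + 18900 = 25357
Index = 31364 / 25357 × 100 = 123.6897

123.7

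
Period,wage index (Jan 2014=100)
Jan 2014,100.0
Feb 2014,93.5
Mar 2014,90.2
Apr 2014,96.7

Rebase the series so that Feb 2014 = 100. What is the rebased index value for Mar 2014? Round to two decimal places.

96.47

Rebased(Mar 2014) = 90.2 / 93.5 × 100 = 96.4706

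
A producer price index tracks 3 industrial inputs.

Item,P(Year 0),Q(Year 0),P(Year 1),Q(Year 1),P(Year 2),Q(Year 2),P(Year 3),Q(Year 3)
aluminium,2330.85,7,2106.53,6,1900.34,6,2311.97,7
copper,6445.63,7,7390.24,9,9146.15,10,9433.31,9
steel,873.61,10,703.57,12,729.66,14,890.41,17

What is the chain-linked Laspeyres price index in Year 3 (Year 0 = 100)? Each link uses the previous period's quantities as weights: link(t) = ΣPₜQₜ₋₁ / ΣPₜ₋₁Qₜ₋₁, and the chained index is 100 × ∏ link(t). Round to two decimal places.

Link Year 0→Year 1:
ΣP(Year 1)Q(Year 0) = 2106.53×7 + 7390.24×7 + 703.57×10 = 14745.71 + 51731.68 + 7035.7 = 73513.09
ΣP(Year 0)Q(Year 0) = 2330.85×7 + 6445.63×7 + 873.61×10 = 16315.95 + 45119.41 + 8736.1 = 70171.46
link = 73513.09/70171.46 = 1.047621
Link Year 1→Year 2:
ΣP(Year 2)Q(Year 1) = 1900.34×6 + 9146.15×9 + 729.66×12 = 11402.04 + 82315.35 + 8755.92 = 102473.31
ΣP(Year 1)Q(Year 1) = 2106.53×6 + 7390.24×9 + 703.57×12 = 12639.18 + 66512.16 + 8442.84 = 87594.18
link = 102473.31/87594.18 = 1.169864
Link Year 2→Year 3:
ΣP(Year 3)Q(Year 2) = 2311.97×6 + 9433.31×10 + 890.41×14 = 13871.82 + 94333.1 + 12465.74 = 120670.66
ΣP(Year 2)Q(Year 2) = 1900.34×6 + 9146.15×10 + 729.66×14 = 11402.04 + 91461.5 + 10215.24 = 113078.78
link = 120670.66/113078.78 = 1.067138
Chained index = 100 × 1.047621 × 1.169864 × 1.067138 = 130.7857

130.79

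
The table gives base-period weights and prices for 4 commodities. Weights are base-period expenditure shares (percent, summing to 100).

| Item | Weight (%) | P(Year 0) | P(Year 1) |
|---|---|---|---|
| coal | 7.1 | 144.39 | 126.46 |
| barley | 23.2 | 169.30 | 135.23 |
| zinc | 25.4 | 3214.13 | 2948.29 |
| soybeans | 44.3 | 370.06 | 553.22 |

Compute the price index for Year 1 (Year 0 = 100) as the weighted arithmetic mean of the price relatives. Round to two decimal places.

114.27

coal: 7.1 × (126.46/144.39) = 7.1 × 0.875822 = 6.2183
barley: 23.2 × (135.23/169.30) = 23.2 × 0.798760 = 18.5312
zinc: 25.4 × (2948.29/3214.13) = 25.4 × 0.917290 = 23.2992
soybeans: 44.3 × (553.22/370.06) = 44.3 × 1.494947 = 66.2261
Index = Σ wᵢ·(p₁ᵢ/p₀ᵢ) = 6.2183 + 18.5312 + 23.2992 + 66.2261 = 114.2749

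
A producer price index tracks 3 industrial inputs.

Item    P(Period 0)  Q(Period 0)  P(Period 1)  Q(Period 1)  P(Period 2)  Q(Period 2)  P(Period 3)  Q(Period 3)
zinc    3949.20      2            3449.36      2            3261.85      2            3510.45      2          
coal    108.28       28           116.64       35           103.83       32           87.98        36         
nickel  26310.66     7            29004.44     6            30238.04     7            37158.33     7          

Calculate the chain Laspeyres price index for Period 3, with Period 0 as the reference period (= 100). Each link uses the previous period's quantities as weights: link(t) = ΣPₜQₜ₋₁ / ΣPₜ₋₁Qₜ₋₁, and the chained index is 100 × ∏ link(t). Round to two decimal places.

Link Period 0→Period 1:
ΣP(Period 1)Q(Period 0) = 3449.36×2 + 116.64×28 + 29004.44×7 = 6898.72 + 3265.92 + 203031.08 = 213195.72
ΣP(Period 0)Q(Period 0) = 3949.20×2 + 108.28×28 + 26310.66×7 = 7898.4 + 3031.84 + 184174.62 = 195104.86
link = 213195.72/195104.86 = 1.092724
Link Period 1→Period 2:
ΣP(Period 2)Q(Period 1) = 3261.85×2 + 103.83×35 + 30238.04×6 = 6523.7 + 3634.05 + 181428.24 = 191585.99
ΣP(Period 1)Q(Period 1) = 3449.36×2 + 116.64×35 + 29004.44×6 = 6898.72 + 4082.4 + 174026.64 = 185007.76
link = 191585.99/185007.76 = 1.035557
Link Period 2→Period 3:
ΣP(Period 3)Q(Period 2) = 3510.45×2 + 87.98×32 + 37158.33×7 = 7020.9 + 2815.36 + 260108.31 = 269944.57
ΣP(Period 2)Q(Period 2) = 3261.85×2 + 103.83×32 + 30238.04×7 = 6523.7 + 3322.56 + 211666.28 = 221512.54
link = 269944.57/221512.54 = 1.218642
Chained index = 100 × 1.092724 × 1.035557 × 1.218642 = 137.8988

137.90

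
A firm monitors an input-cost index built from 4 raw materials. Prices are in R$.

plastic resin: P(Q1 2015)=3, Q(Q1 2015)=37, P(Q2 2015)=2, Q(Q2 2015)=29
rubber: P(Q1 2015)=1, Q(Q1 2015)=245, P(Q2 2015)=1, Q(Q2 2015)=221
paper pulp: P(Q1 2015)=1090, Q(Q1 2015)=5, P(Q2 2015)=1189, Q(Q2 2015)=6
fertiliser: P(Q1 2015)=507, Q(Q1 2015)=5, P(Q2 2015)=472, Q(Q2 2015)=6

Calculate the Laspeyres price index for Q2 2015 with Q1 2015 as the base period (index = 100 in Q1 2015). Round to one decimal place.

103.4

Laspeyres price index uses base-period quantities as weights.
ΣP(Q2 2015)·Q(Q1 2015) = 2×37 + 1×245 + 1189×5 + 472×5 = 74 + 245 + 5945 + 2360 = 8624
ΣP(Q1 2015)·Q(Q1 2015) = 3×37 + 1×245 + 1090×5 + 507×5 = 111 + 245 + 5450 + 2535 = 8341
Index = 8624 / 8341 × 100 = 103.3929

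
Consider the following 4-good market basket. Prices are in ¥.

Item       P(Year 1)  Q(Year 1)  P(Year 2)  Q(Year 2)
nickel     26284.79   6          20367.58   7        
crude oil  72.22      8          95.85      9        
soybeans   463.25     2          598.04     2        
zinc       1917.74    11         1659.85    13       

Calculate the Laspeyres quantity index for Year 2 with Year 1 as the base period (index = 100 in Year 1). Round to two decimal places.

116.74

Laspeyres quantity index uses base-period prices as weights.
ΣP(Year 1)·Q(Year 2) = 26284.79×7 + 72.22×9 + 463.25×2 + 1917.74×13 = 183993.53 + 649.98 + 926.5 + 24930.62 = 210500.63
ΣP(Year 1)·Q(Year 1) = 26284.79×6 + 72.22×8 + 463.25×2 + 1917.74×11 = 157708.74 + 577.76 + 926.5 + 21095.14 = 180308.14
Index = 210500.63 / 180308.14 × 100 = 116.7449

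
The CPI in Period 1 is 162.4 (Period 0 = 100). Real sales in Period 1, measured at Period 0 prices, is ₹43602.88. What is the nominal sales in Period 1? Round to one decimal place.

Nominal = Real × (Index/100) = 43602.88 × (162.4/100)
        = 43602.88 × 1.624 = 70811.0771

70811.1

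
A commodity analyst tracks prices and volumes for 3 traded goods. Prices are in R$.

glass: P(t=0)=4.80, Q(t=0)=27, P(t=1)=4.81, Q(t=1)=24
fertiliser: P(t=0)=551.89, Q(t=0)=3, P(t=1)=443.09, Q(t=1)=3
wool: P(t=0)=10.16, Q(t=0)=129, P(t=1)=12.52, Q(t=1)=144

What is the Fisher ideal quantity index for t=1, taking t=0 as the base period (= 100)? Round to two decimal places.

Laspeyres component (base-period weights):
ΣP(t=0)Q(t=1) = 4.80×24 + 551.89×3 + 10.16×144 = 115.2 + 1655.67 + 1463.04 = 3233.91
ΣP(t=0)Q(t=0) = 4.80×27 + 551.89×3 + 10.16×129 = 129.6 + 1655.67 + 1310.64 = 3095.91
L = 3233.91 / 3095.91 × 100 = 104.4575
Paasche component (current-period weights):
ΣP(t=1)Q(t=1) = 4.81×24 + 443.09×3 + 12.52×144 = 115.44 + 1329.27 + 1802.88 = 3247.59
ΣP(t=1)Q(t=0) = 4.81×27 + 443.09×3 + 12.52×129 = 129.87 + 1329.27 + 1615.08 = 3074.22
P = 3247.59 / 3074.22 × 100 = 105.6395
Fisher = √(L × P) = √(104.4575 × 105.6395) = 105.0468

105.05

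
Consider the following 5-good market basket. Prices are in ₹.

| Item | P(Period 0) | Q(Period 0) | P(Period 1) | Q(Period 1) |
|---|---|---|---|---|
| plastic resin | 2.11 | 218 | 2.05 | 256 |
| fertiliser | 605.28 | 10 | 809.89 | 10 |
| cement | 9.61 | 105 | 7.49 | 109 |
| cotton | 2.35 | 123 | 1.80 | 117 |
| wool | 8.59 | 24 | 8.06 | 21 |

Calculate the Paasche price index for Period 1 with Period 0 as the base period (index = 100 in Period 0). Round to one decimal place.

Paasche price index uses current-period quantities as weights.
ΣP(Period 1)·Q(Period 1) = 2.05×256 + 809.89×10 + 7.49×109 + 1.80×117 + 8.06×21 = 524.8 + 8098.9 + 816.41 + 210.6 + 169.26 = 9819.97
ΣP(Period 0)·Q(Period 1) = 2.11×256 + 605.28×10 + 9.61×109 + 2.35×117 + 8.59×21 = 540.16 + 6052.8 + 1047.49 + 274.95 + 180.39 = 8095.79
Index = 9819.97 / 8095.79 × 100 = 121.2972

121.3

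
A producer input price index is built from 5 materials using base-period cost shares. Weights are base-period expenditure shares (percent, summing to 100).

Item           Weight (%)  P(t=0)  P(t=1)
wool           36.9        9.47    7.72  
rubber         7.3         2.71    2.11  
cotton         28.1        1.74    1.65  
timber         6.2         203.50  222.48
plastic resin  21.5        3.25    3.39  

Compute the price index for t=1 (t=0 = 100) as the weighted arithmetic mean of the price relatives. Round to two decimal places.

wool: 36.9 × (7.72/9.47) = 36.9 × 0.815206 = 30.0811
rubber: 7.3 × (2.11/2.71) = 7.3 × 0.778598 = 5.6838
cotton: 28.1 × (1.65/1.74) = 28.1 × 0.948276 = 26.6466
timber: 6.2 × (222.48/203.50) = 6.2 × 1.093268 = 6.7783
plastic resin: 21.5 × (3.39/3.25) = 21.5 × 1.043077 = 22.4262
Index = Σ wᵢ·(p₁ᵢ/p₀ᵢ) = 30.0811 + 5.6838 + 26.6466 + 6.7783 + 22.4262 = 91.6158

91.62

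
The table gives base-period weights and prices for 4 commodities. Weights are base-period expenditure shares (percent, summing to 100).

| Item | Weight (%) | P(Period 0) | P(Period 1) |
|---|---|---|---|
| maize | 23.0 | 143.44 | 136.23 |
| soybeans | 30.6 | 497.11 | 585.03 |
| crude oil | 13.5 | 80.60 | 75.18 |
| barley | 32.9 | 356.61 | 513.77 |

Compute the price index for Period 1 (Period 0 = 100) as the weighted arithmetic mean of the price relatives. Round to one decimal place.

117.8

maize: 23.0 × (136.23/143.44) = 23.0 × 0.949735 = 21.8439
soybeans: 30.6 × (585.03/497.11) = 30.6 × 1.176862 = 36.0120
crude oil: 13.5 × (75.18/80.60) = 13.5 × 0.932754 = 12.5922
barley: 32.9 × (513.77/356.61) = 32.9 × 1.440706 = 47.3992
Index = Σ wᵢ·(p₁ᵢ/p₀ᵢ) = 21.8439 + 36.0120 + 12.5922 + 47.3992 = 117.8473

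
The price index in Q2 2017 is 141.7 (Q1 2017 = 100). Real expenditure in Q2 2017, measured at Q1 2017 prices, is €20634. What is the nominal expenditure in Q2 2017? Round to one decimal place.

Nominal = Real × (Index/100) = 20634 × (141.7/100)
        = 20634 × 1.417 = 29238.3780

29238.4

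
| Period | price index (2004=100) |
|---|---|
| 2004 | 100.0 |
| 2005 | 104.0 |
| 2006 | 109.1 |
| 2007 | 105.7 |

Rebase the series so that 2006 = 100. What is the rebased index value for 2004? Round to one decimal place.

91.7

Rebased(2004) = 100.0 / 109.1 × 100 = 91.6590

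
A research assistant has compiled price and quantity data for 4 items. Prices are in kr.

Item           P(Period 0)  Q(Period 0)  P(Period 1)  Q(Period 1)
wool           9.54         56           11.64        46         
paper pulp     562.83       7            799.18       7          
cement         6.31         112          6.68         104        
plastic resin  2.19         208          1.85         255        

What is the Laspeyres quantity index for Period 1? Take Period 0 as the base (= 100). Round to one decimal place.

99.2

Laspeyres quantity index uses base-period prices as weights.
ΣP(Period 0)·Q(Period 1) = 9.54×46 + 562.83×7 + 6.31×104 + 2.19×255 = 438.84 + 3939.81 + 656.24 + 558.45 = 5593.34
ΣP(Period 0)·Q(Period 0) = 9.54×56 + 562.83×7 + 6.31×112 + 2.19×208 = 534.24 + 3939.81 + 706.72 + 455.52 = 5636.29
Index = 5593.34 / 5636.29 × 100 = 99.2380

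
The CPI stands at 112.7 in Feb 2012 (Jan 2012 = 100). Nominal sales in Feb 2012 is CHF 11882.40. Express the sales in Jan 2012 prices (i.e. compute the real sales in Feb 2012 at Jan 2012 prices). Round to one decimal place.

10543.4

Real = Nominal ÷ (Index/100) = 11882.40 ÷ (112.7/100)
     = 11882.40 ÷ 1.127 = 10543.3895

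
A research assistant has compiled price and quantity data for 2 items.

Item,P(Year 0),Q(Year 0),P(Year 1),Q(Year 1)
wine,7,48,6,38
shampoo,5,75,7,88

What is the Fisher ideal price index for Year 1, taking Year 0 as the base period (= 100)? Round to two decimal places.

116.92

Laspeyres component (base-period weights):
ΣP(Year 1)Q(Year 0) = 6×48 + 7×75 = 288 + 525 = 813
ΣP(Year 0)Q(Year 0) = 7×48 + 5×75 = 336 + 375 = 711
L = 813 / 711 × 100 = 114.3460
Paasche component (current-period weights):
ΣP(Year 1)Q(Year 1) = 6×38 + 7×88 = 228 + 616 = 844
ΣP(Year 0)Q(Year 1) = 7×38 + 5×88 = 266 + 440 = 706
P = 844 / 706 × 100 = 119.5467
Fisher = √(L × P) = √(114.3460 × 119.5467) = 116.9175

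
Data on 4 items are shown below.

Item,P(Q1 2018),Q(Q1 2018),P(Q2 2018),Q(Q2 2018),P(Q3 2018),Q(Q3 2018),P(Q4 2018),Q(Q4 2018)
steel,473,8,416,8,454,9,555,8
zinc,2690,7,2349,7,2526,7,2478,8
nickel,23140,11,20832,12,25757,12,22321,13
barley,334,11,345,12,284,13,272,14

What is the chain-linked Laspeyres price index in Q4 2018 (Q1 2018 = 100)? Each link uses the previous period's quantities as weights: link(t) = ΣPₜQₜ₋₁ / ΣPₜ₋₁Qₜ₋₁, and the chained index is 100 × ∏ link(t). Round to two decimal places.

Link Q1 2018→Q2 2018:
ΣP(Q2 2018)Q(Q1 2018) = 416×8 + 2349×7 + 20832×11 + 345×11 = 3328 + 16443 + 229152 + 3795 = 252718
ΣP(Q1 2018)Q(Q1 2018) = 473×8 + 2690×7 + 23140×11 + 334×11 = 3784 + 18830 + 254540 + 3674 = 280828
link = 252718/280828 = 0.899903
Link Q2 2018→Q3 2018:
ΣP(Q3 2018)Q(Q2 2018) = 454×8 + 2526×7 + 25757×12 + 284×12 = 3632 + 17682 + 309084 + 3408 = 333806
ΣP(Q2 2018)Q(Q2 2018) = 416×8 + 2349×7 + 20832×12 + 345×12 = 3328 + 16443 + 249984 + 4140 = 273895
link = 333806/273895 = 1.218737
Link Q3 2018→Q4 2018:
ΣP(Q4 2018)Q(Q3 2018) = 555×9 + 2478×7 + 22321×12 + 272×13 = 4995 + 17346 + 267852 + 3536 = 293729
ΣP(Q3 2018)Q(Q3 2018) = 454×9 + 2526×7 + 25757×12 + 284×13 = 4086 + 17682 + 309084 + 3692 = 334544
link = 293729/334544 = 0.877998
Chained index = 100 × 0.899903 × 1.218737 × 0.877998 = 96.2940

96.29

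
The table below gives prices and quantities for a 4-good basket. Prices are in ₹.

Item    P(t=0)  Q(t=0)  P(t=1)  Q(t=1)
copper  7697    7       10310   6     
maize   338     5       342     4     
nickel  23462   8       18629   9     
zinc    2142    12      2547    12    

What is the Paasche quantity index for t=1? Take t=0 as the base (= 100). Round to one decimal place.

Paasche quantity index uses current-period prices as weights.
ΣP(t=1)·Q(t=1) = 10310×6 + 342×4 + 18629×9 + 2547×12 = 61860 + 1368 + 167661 + 30564 = 261453
ΣP(t=1)·Q(t=0) = 10310×7 + 342×5 + 18629×8 + 2547×12 = 72170 + 1710 + 149032 + 30564 = 253476
Index = 261453 / 253476 × 100 = 103.1470

103.1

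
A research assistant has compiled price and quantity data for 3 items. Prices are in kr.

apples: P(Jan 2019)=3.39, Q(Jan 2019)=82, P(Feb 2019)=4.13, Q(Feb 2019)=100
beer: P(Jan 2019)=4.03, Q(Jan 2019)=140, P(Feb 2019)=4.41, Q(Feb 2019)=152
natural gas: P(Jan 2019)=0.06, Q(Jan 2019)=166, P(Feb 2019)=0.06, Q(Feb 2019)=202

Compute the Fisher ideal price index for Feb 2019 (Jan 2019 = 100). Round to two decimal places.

113.52

Laspeyres component (base-period weights):
ΣP(Feb 2019)Q(Jan 2019) = 4.13×82 + 4.41×140 + 0.06×166 = 338.66 + 617.4 + 9.96 = 966.02
ΣP(Jan 2019)Q(Jan 2019) = 3.39×82 + 4.03×140 + 0.06×166 = 277.98 + 564.2 + 9.96 = 852.14
L = 966.02 / 852.14 × 100 = 113.3640
Paasche component (current-period weights):
ΣP(Feb 2019)Q(Feb 2019) = 4.13×100 + 4.41×152 + 0.06×202 = 413 + 670.32 + 12.12 = 1095.44
ΣP(Jan 2019)Q(Feb 2019) = 3.39×100 + 4.03×152 + 0.06×202 = 339 + 612.56 + 12.12 = 963.68
P = 1095.44 / 963.68 × 100 = 113.6726
Fisher = √(L × P) = √(113.3640 × 113.6726) = 113.5182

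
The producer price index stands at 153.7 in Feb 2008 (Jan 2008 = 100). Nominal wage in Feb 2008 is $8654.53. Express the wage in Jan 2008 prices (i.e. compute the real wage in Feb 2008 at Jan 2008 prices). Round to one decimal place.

Real = Nominal ÷ (Index/100) = 8654.53 ÷ (153.7/100)
     = 8654.53 ÷ 1.537 = 5630.7938

5630.8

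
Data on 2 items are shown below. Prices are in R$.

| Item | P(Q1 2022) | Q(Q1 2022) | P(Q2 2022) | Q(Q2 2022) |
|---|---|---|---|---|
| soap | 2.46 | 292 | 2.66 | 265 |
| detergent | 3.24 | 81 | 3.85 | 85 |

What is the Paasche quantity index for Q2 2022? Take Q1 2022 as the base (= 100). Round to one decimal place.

Paasche quantity index uses current-period prices as weights.
ΣP(Q2 2022)·Q(Q2 2022) = 2.66×265 + 3.85×85 = 704.9 + 327.25 = 1032.15
ΣP(Q2 2022)·Q(Q1 2022) = 2.66×292 + 3.85×81 = 776.72 + 311.85 = 1088.57
Index = 1032.15 / 1088.57 × 100 = 94.8171

94.8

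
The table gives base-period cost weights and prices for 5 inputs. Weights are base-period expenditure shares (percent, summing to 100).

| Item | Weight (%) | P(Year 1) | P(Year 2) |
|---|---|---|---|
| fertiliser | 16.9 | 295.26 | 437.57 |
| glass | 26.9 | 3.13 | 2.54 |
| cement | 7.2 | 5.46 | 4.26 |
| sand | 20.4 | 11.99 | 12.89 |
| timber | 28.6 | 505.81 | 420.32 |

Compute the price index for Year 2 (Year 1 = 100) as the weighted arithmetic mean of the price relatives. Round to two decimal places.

fertiliser: 16.9 × (437.57/295.26) = 16.9 × 1.481982 = 25.0455
glass: 26.9 × (2.54/3.13) = 26.9 × 0.811502 = 21.8294
cement: 7.2 × (4.26/5.46) = 7.2 × 0.780220 = 5.6176
sand: 20.4 × (12.89/11.99) = 20.4 × 1.075063 = 21.9313
timber: 28.6 × (420.32/505.81) = 28.6 × 0.830984 = 23.7661
Index = Σ wᵢ·(p₁ᵢ/p₀ᵢ) = 25.0455 + 21.8294 + 5.6176 + 21.9313 + 23.7661 = 98.1899

98.19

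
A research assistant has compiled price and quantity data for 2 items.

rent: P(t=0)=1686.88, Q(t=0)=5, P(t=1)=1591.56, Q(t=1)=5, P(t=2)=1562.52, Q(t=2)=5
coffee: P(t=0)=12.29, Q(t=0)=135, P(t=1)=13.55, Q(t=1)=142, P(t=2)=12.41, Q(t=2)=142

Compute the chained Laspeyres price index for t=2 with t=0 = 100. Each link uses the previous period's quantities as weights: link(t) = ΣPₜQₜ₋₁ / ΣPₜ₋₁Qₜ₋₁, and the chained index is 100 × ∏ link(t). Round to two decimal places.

Link t=0→t=1:
ΣP(t=1)Q(t=0) = 1591.56×5 + 13.55×135 = 7957.8 + 1829.25 = 9787.05
ΣP(t=0)Q(t=0) = 1686.88×5 + 12.29×135 = 8434.4 + 1659.15 = 10093.55
link = 9787.05/10093.55 = 0.969634
Link t=1→t=2:
ΣP(t=2)Q(t=1) = 1562.52×5 + 12.41×142 = 7812.6 + 1762.22 = 9574.82
ΣP(t=1)Q(t=1) = 1591.56×5 + 13.55×142 = 7957.8 + 1924.1 = 9881.9
link = 9574.82/9881.9 = 0.968925
Chained index = 100 × 0.969634 × 0.968925 = 93.9503

93.95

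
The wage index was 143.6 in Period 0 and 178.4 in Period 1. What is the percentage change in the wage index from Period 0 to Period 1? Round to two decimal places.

24.23%

Change = (178.4 − 143.6) / 143.6 × 100
       = 34.8 / 143.6 × 100 = 24.2340%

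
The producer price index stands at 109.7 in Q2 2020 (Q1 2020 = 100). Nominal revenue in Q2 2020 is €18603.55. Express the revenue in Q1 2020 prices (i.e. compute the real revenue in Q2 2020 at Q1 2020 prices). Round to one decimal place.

Real = Nominal ÷ (Index/100) = 18603.55 ÷ (109.7/100)
     = 18603.55 ÷ 1.097 = 16958.5688

16958.6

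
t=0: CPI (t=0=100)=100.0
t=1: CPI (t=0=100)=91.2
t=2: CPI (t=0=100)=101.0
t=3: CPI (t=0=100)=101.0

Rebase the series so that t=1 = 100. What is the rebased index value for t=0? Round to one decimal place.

Rebased(t=0) = 100.0 / 91.2 × 100 = 109.6491

109.6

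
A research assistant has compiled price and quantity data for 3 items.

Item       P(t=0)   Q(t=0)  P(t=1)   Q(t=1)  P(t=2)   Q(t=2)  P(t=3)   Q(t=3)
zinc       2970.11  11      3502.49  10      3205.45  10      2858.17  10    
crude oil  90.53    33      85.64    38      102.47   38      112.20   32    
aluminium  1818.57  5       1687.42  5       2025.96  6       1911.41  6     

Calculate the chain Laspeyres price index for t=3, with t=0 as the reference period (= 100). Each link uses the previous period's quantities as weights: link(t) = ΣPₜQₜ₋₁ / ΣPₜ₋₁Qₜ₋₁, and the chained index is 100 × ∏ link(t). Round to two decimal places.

Link t=0→t=1:
ΣP(t=1)Q(t=0) = 3502.49×11 + 85.64×33 + 1687.42×5 = 38527.39 + 2826.12 + 8437.1 = 49790.61
ΣP(t=0)Q(t=0) = 2970.11×11 + 90.53×33 + 1818.57×5 = 32671.21 + 2987.49 + 9092.85 = 44751.55
link = 49790.61/44751.55 = 1.112601
Link t=1→t=2:
ΣP(t=2)Q(t=1) = 3205.45×10 + 102.47×38 + 2025.96×5 = 32054.5 + 3893.86 + 10129.8 = 46078.16
ΣP(t=1)Q(t=1) = 3502.49×10 + 85.64×38 + 1687.42×5 = 35024.9 + 3254.32 + 8437.1 = 46716.32
link = 46078.16/46716.32 = 0.986340
Link t=2→t=3:
ΣP(t=3)Q(t=2) = 2858.17×10 + 112.20×38 + 1911.41×6 = 28581.7 + 4263.6 + 11468.46 = 44313.76
ΣP(t=2)Q(t=2) = 3205.45×10 + 102.47×38 + 2025.96×6 = 32054.5 + 3893.86 + 12155.76 = 48104.12
link = 44313.76/48104.12 = 0.921205
Chained index = 100 × 1.112601 × 0.986340 × 0.921205 = 101.0933

101.09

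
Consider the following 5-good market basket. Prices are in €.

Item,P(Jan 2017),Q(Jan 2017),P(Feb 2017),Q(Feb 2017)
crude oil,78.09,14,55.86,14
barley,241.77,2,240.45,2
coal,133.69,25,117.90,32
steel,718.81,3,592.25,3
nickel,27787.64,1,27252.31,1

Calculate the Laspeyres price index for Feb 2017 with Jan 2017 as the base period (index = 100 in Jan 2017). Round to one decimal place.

Laspeyres price index uses base-period quantities as weights.
ΣP(Feb 2017)·Q(Jan 2017) = 55.86×14 + 240.45×2 + 117.90×25 + 592.25×3 + 27252.31×1 = 782.04 + 480.9 + 2947.5 + 1776.75 + 27252.31 = 33239.5
ΣP(Jan 2017)·Q(Jan 2017) = 78.09×14 + 241.77×2 + 133.69×25 + 718.81×3 + 27787.64×1 = 1093.26 + 483.54 + 3342.25 + 2156.43 + 27787.64 = 34863.12
Index = 33239.5 / 34863.12 × 100 = 95.3429

95.3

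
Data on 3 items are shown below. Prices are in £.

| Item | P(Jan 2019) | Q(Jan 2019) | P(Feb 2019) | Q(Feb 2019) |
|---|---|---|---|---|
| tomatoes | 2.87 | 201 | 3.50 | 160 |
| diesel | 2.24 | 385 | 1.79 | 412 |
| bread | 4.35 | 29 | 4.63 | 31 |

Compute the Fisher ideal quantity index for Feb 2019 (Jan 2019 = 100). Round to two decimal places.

Laspeyres component (base-period weights):
ΣP(Jan 2019)Q(Feb 2019) = 2.87×160 + 2.24×412 + 4.35×31 = 459.2 + 922.88 + 134.85 = 1516.93
ΣP(Jan 2019)Q(Jan 2019) = 2.87×201 + 2.24×385 + 4.35×29 = 576.87 + 862.4 + 126.15 = 1565.42
L = 1516.93 / 1565.42 × 100 = 96.9024
Paasche component (current-period weights):
ΣP(Feb 2019)Q(Feb 2019) = 3.50×160 + 1.79×412 + 4.63×31 = 560 + 737.48 + 143.53 = 1441.01
ΣP(Feb 2019)Q(Jan 2019) = 3.50×201 + 1.79×385 + 4.63×29 = 703.5 + 689.15 + 134.27 = 1526.92
P = 1441.01 / 1526.92 × 100 = 94.3736
Fisher = √(L × P) = √(96.9024 × 94.3736) = 95.6297

95.63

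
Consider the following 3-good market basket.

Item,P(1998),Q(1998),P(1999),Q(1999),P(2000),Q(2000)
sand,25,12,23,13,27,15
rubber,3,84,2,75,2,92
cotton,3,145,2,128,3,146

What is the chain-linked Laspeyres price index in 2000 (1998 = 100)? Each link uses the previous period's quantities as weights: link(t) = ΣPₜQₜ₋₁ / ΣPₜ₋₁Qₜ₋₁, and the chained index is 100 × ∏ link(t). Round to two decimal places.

93.35

Link 1998→1999:
ΣP(1999)Q(1998) = 23×12 + 2×84 + 2×145 = 276 + 168 + 290 = 734
ΣP(1998)Q(1998) = 25×12 + 3×84 + 3×145 = 300 + 252 + 435 = 987
link = 734/987 = 0.743668
Link 1999→2000:
ΣP(2000)Q(1999) = 27×13 + 2×75 + 3×128 = 351 + 150 + 384 = 885
ΣP(1999)Q(1999) = 23×13 + 2×75 + 2×128 = 299 + 150 + 256 = 705
link = 885/705 = 1.255319
Chained index = 100 × 0.743668 × 1.255319 = 93.3540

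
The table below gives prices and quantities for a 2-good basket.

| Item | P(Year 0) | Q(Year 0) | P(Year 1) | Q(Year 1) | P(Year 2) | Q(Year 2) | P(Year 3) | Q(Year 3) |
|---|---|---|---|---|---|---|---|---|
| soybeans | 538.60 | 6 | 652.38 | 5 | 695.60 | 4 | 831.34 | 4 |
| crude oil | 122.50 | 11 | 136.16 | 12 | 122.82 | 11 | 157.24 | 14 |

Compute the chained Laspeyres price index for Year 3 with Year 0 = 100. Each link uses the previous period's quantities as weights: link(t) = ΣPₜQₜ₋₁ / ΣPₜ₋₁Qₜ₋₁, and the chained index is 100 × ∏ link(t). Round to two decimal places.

Link Year 0→Year 1:
ΣP(Year 1)Q(Year 0) = 652.38×6 + 136.16×11 = 3914.28 + 1497.76 = 5412.04
ΣP(Year 0)Q(Year 0) = 538.60×6 + 122.50×11 = 3231.6 + 1347.5 = 4579.1
link = 5412.04/4579.1 = 1.181900
Link Year 1→Year 2:
ΣP(Year 2)Q(Year 1) = 695.60×5 + 122.82×12 = 3478 + 1473.84 = 4951.84
ΣP(Year 1)Q(Year 1) = 652.38×5 + 136.16×12 = 3261.9 + 1633.92 = 4895.82
link = 4951.84/4895.82 = 1.011442
Link Year 2→Year 3:
ΣP(Year 3)Q(Year 2) = 831.34×4 + 157.24×11 = 3325.36 + 1729.64 = 5055
ΣP(Year 2)Q(Year 2) = 695.60×4 + 122.82×11 = 2782.4 + 1351.02 = 4133.42
link = 5055/4133.42 = 1.222958
Chained index = 100 × 1.181900 × 1.011442 × 1.222958 = 146.1954

146.20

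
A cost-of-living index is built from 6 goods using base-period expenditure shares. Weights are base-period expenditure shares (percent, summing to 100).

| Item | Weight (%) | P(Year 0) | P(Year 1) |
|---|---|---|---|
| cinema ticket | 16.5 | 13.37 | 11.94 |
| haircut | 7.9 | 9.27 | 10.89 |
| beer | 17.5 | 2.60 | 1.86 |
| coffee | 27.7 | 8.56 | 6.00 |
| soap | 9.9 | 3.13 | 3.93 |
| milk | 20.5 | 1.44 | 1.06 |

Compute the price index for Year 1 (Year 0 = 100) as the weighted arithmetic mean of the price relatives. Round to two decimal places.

83.47

cinema ticket: 16.5 × (11.94/13.37) = 16.5 × 0.893044 = 14.7352
haircut: 7.9 × (10.89/9.27) = 7.9 × 1.174757 = 9.2806
beer: 17.5 × (1.86/2.60) = 17.5 × 0.715385 = 12.5192
coffee: 27.7 × (6.00/8.56) = 27.7 × 0.700935 = 19.4159
soap: 9.9 × (3.93/3.13) = 9.9 × 1.255591 = 12.4304
milk: 20.5 × (1.06/1.44) = 20.5 × 0.736111 = 15.0903
Index = Σ wᵢ·(p₁ᵢ/p₀ᵢ) = 14.7352 + 9.2806 + 12.5192 + 19.4159 + 12.4304 + 15.0903 = 83.4716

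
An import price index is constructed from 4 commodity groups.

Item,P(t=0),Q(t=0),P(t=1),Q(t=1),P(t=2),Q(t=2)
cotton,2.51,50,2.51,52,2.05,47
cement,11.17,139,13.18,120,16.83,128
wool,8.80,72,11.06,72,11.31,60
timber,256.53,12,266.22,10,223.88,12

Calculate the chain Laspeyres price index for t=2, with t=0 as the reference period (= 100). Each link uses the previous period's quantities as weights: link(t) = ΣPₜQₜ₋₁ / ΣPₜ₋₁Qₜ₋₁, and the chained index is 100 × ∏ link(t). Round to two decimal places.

Link t=0→t=1:
ΣP(t=1)Q(t=0) = 2.51×50 + 13.18×139 + 11.06×72 + 266.22×12 = 125.5 + 1832.02 + 796.32 + 3194.64 = 5948.48
ΣP(t=0)Q(t=0) = 2.51×50 + 11.17×139 + 8.80×72 + 256.53×12 = 125.5 + 1552.63 + 633.6 + 3078.36 = 5390.09
link = 5948.48/5390.09 = 1.103596
Link t=1→t=2:
ΣP(t=2)Q(t=1) = 2.05×52 + 16.83×120 + 11.31×72 + 223.88×10 = 106.6 + 2019.6 + 814.32 + 2238.8 = 5179.32
ΣP(t=1)Q(t=1) = 2.51×52 + 13.18×120 + 11.06×72 + 266.22×10 = 130.52 + 1581.6 + 796.32 + 2662.2 = 5170.64
link = 5179.32/5170.64 = 1.001679
Chained index = 100 × 1.103596 × 1.001679 = 110.5448

110.54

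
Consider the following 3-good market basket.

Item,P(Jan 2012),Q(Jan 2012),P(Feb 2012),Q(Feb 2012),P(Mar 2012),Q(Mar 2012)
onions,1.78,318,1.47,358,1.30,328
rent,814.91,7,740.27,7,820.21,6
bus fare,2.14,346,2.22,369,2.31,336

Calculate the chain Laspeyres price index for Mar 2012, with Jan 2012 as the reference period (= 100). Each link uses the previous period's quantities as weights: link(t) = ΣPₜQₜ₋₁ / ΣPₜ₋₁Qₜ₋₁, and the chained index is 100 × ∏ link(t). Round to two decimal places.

Link Jan 2012→Feb 2012:
ΣP(Feb 2012)Q(Jan 2012) = 1.47×318 + 740.27×7 + 2.22×346 = 467.46 + 5181.89 + 768.12 = 6417.47
ΣP(Jan 2012)Q(Jan 2012) = 1.78×318 + 814.91×7 + 2.14×346 = 566.04 + 5704.37 + 740.44 = 7010.85
link = 6417.47/7010.85 = 0.915363
Link Feb 2012→Mar 2012:
ΣP(Mar 2012)Q(Feb 2012) = 1.30×358 + 820.21×7 + 2.31×369 = 465.4 + 5741.47 + 852.39 = 7059.26
ΣP(Feb 2012)Q(Feb 2012) = 1.47×358 + 740.27×7 + 2.22×369 = 526.26 + 5181.89 + 819.18 = 6527.33
link = 7059.26/6527.33 = 1.081493
Chained index = 100 × 0.915363 × 1.081493 = 98.9958

99.00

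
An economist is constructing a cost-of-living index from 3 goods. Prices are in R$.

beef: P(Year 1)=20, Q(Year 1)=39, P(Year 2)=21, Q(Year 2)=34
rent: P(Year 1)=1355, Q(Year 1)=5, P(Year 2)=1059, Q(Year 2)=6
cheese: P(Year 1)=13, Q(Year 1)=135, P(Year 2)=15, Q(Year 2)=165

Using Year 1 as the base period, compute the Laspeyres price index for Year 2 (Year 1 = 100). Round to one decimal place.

Laspeyres price index uses base-period quantities as weights.
ΣP(Year 2)·Q(Year 1) = 21×39 + 1059×5 + 15×135 = 819 + 5295 + 2025 = 8139
ΣP(Year 1)·Q(Year 1) = 20×39 + 1355×5 + 13×135 = 780 + 6775 + 1755 = 9310
Index = 8139 / 9310 × 100 = 87.4221

87.4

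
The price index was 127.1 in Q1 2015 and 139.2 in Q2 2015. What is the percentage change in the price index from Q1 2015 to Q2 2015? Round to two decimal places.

Change = (139.2 − 127.1) / 127.1 × 100
       = 12.1 / 127.1 × 100 = 9.5201%

9.52%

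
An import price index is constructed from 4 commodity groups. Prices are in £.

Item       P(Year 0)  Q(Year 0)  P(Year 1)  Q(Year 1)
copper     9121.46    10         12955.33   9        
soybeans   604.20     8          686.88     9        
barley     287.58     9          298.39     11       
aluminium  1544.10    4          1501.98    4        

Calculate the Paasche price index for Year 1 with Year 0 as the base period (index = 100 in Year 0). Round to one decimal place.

Paasche price index uses current-period quantities as weights.
ΣP(Year 1)·Q(Year 1) = 12955.33×9 + 686.88×9 + 298.39×11 + 1501.98×4 = 116597.97 + 6181.92 + 3282.29 + 6007.92 = 132070.1
ΣP(Year 0)·Q(Year 1) = 9121.46×9 + 604.20×9 + 287.58×11 + 1544.10×4 = 82093.14 + 5437.8 + 3163.38 + 6176.4 = 96870.72
Index = 132070.1 / 96870.72 × 100 = 136.3364

136.3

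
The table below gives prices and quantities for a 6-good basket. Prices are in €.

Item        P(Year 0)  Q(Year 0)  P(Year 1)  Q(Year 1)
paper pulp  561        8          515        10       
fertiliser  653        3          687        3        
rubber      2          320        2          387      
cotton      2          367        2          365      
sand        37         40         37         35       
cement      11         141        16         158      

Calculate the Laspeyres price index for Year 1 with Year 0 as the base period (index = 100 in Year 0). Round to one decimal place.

104.0

Laspeyres price index uses base-period quantities as weights.
ΣP(Year 1)·Q(Year 0) = 515×8 + 687×3 + 2×320 + 2×367 + 37×40 + 16×141 = 4120 + 2061 + 640 + 734 + 1480 + 2256 = 11291
ΣP(Year 0)·Q(Year 0) = 561×8 + 653×3 + 2×320 + 2×367 + 37×40 + 11×141 = 4488 + 1959 + 640 + 734 + 1480 + 1551 = 10852
Index = 11291 / 10852 × 100 = 104.0453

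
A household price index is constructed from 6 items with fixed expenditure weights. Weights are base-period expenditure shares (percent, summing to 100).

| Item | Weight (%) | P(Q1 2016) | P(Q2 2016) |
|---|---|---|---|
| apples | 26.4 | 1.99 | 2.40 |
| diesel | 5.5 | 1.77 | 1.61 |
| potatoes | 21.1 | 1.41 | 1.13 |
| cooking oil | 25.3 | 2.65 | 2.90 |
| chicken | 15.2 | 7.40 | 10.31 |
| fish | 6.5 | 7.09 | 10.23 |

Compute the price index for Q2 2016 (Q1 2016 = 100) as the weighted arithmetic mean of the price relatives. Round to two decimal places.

111.99

apples: 26.4 × (2.40/1.99) = 26.4 × 1.206030 = 31.8392
diesel: 5.5 × (1.61/1.77) = 5.5 × 0.909605 = 5.0028
potatoes: 21.1 × (1.13/1.41) = 21.1 × 0.801418 = 16.9099
cooking oil: 25.3 × (2.90/2.65) = 25.3 × 1.094340 = 27.6868
chicken: 15.2 × (10.31/7.40) = 15.2 × 1.393243 = 21.1773
fish: 6.5 × (10.23/7.09) = 6.5 × 1.442877 = 9.3787
Index = Σ wᵢ·(p₁ᵢ/p₀ᵢ) = 31.8392 + 5.0028 + 16.9099 + 27.6868 + 21.1773 + 9.3787 = 111.9947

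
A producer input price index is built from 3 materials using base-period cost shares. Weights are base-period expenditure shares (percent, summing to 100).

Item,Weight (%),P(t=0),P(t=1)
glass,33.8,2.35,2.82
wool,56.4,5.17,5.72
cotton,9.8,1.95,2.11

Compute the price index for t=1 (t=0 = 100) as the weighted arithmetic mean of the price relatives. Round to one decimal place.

113.6

glass: 33.8 × (2.82/2.35) = 33.8 × 1.200000 = 40.5600
wool: 56.4 × (5.72/5.17) = 56.4 × 1.106383 = 62.4000
cotton: 9.8 × (2.11/1.95) = 9.8 × 1.082051 = 10.6041
Index = Σ wᵢ·(p₁ᵢ/p₀ᵢ) = 40.5600 + 62.4000 + 10.6041 = 113.5641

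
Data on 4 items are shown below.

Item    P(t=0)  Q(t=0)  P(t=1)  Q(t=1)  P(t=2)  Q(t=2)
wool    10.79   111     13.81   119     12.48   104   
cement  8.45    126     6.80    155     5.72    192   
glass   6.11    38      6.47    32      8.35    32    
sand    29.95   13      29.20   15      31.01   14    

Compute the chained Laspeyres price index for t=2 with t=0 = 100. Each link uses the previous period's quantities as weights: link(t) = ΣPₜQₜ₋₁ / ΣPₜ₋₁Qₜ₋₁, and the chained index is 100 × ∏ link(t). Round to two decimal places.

Link t=0→t=1:
ΣP(t=1)Q(t=0) = 13.81×111 + 6.80×126 + 6.47×38 + 29.20×13 = 1532.91 + 856.8 + 245.86 + 379.6 = 3015.17
ΣP(t=0)Q(t=0) = 10.79×111 + 8.45×126 + 6.11×38 + 29.95×13 = 1197.69 + 1064.7 + 232.18 + 389.35 = 2883.92
link = 3015.17/2883.92 = 1.045511
Link t=1→t=2:
ΣP(t=2)Q(t=1) = 12.48×119 + 5.72×155 + 8.35×32 + 31.01×15 = 1485.12 + 886.6 + 267.2 + 465.15 = 3104.07
ΣP(t=1)Q(t=1) = 13.81×119 + 6.80×155 + 6.47×32 + 29.20×15 = 1643.39 + 1054 + 207.04 + 438 = 3342.43
link = 3104.07/3342.43 = 0.928687
Chained index = 100 × 1.045511 × 0.928687 = 97.0952

97.10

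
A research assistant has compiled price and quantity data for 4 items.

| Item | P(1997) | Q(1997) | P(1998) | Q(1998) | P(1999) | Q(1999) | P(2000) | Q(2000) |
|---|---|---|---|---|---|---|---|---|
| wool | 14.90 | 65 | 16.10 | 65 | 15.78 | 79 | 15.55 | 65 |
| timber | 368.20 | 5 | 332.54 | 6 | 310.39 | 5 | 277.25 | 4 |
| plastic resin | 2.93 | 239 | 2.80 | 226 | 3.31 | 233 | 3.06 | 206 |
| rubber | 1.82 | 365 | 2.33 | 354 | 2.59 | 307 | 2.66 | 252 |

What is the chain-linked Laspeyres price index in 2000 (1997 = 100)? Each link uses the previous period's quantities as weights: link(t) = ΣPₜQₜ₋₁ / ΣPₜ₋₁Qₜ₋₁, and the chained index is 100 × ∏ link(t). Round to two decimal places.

97.34

Link 1997→1998:
ΣP(1998)Q(1997) = 16.10×65 + 332.54×5 + 2.80×239 + 2.33×365 = 1046.5 + 1662.7 + 669.2 + 850.45 = 4228.85
ΣP(1997)Q(1997) = 14.90×65 + 368.20×5 + 2.93×239 + 1.82×365 = 968.5 + 1841 + 700.27 + 664.3 = 4174.07
link = 4228.85/4174.07 = 1.013124
Link 1998→1999:
ΣP(1999)Q(1998) = 15.78×65 + 310.39×6 + 3.31×226 + 2.59×354 = 1025.7 + 1862.34 + 748.06 + 916.86 = 4552.96
ΣP(1998)Q(1998) = 16.10×65 + 332.54×6 + 2.80×226 + 2.33×354 = 1046.5 + 1995.24 + 632.8 + 824.82 = 4499.36
link = 4552.96/4499.36 = 1.011913
Link 1999→2000:
ΣP(2000)Q(1999) = 15.55×79 + 277.25×5 + 3.06×233 + 2.66×307 = 1228.45 + 1386.25 + 712.98 + 816.62 = 4144.3
ΣP(1999)Q(1999) = 15.78×79 + 310.39×5 + 3.31×233 + 2.59×307 = 1246.62 + 1551.95 + 771.23 + 795.13 = 4364.93
link = 4144.3/4364.93 = 0.949454
Chained index = 100 × 1.013124 × 1.011913 × 0.949454 = 97.3374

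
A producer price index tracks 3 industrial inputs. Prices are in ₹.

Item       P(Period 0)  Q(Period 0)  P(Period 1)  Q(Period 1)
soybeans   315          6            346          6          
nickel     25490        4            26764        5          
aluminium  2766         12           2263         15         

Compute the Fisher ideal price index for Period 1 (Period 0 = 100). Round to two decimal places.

99.44

Laspeyres component (base-period weights):
ΣP(Period 1)Q(Period 0) = 346×6 + 26764×4 + 2263×12 = 2076 + 107056 + 27156 = 136288
ΣP(Period 0)Q(Period 0) = 315×6 + 25490×4 + 2766×12 = 1890 + 101960 + 33192 = 137042
L = 136288 / 137042 × 100 = 99.4498
Paasche component (current-period weights):
ΣP(Period 1)Q(Period 1) = 346×6 + 26764×5 + 2263×15 = 2076 + 133820 + 33945 = 169841
ΣP(Period 0)Q(Period 1) = 315×6 + 25490×5 + 2766×15 = 1890 + 127450 + 41490 = 170830
P = 169841 / 170830 × 100 = 99.4211
Fisher = √(L × P) = √(99.4498 × 99.4211) = 99.4354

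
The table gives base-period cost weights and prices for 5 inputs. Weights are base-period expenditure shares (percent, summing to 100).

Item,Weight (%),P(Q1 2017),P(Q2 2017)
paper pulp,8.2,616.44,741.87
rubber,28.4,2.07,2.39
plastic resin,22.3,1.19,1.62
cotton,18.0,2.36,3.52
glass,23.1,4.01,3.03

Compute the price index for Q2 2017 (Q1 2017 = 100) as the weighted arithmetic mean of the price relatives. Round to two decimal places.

117.32

paper pulp: 8.2 × (741.87/616.44) = 8.2 × 1.203475 = 9.8685
rubber: 28.4 × (2.39/2.07) = 28.4 × 1.154589 = 32.7903
plastic resin: 22.3 × (1.62/1.19) = 22.3 × 1.361345 = 30.3580
cotton: 18.0 × (3.52/2.36) = 18.0 × 1.491525 = 26.8475
glass: 23.1 × (3.03/4.01) = 23.1 × 0.755611 = 17.4546
Index = Σ wᵢ·(p₁ᵢ/p₀ᵢ) = 9.8685 + 32.7903 + 30.3580 + 26.8475 + 17.4546 = 117.3189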